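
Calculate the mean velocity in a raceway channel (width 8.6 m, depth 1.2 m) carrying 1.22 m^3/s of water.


Cross-sectional area = W * d = 8.6 * 1.2 = 10.32 m^2
Velocity = Q / A = 1.22 / 10.32 = 0.118217 m/s

0.118217 m/s


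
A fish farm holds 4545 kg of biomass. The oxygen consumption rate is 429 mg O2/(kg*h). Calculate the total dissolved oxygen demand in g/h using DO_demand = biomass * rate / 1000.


Total O2 consumption (mg/h) = 4545 kg * 429 mg/(kg*h) = 1949805 mg/h
Convert to g/h: 1949805 / 1000 = 1949.805 g/h

1949.805 g/h


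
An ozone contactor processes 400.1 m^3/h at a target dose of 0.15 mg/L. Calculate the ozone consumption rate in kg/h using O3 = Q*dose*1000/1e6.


O3 demand (mg/h) = Q * dose * 1000 = 400.1 * 0.15 * 1000 = 60015 mg/h
Convert mg to kg: 60015 / 1e6 = 0.060015 kg/h

0.060015 kg/h


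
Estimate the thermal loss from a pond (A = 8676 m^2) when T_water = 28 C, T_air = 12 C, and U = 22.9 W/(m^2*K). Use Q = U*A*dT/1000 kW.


Temperature difference dT = 28 - 12 = 16 K
Heat loss (W) = U * A * dT = 22.9 * 8676 * 16 = 3178886.4 W
Convert to kW: 3178886.4 / 1000 = 3178.8864 kW

3178.8864 kW


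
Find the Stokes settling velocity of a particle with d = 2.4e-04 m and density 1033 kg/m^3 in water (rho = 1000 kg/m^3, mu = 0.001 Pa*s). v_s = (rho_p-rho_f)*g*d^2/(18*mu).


Density difference: rho_p - rho_f = 1033 - 1000 = 33 kg/m^3
d^2 = (2.4e-04)^2 = 5.76e-08 m^2
Numerator = (rho_p - rho_f) * g * d^2 = 33 * 9.81 * 5.76e-08 = 1.8646848e-05
Denominator = 18 * mu = 18 * 0.001 = 0.018
v_s = 1.8646848e-05 / 0.018 = 0.00103594 m/s
Check: Re = rho_f * v_s * d / mu = 1000 * 0.00103594 * 2.4e-04 / 0.001 = 0.249 < 1, so Stokes' law applies.

0.00103594 m/s


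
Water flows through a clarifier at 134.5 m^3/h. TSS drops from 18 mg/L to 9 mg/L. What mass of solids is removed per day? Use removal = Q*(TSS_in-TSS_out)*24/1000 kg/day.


Concentration drop: TSS_in - TSS_out = 18 - 9 = 9 mg/L
Hourly solids removed = Q * dTSS = 134.5 m^3/h * 9 mg/L = 1210.5 g/h  (m^3/h * mg/L = g/h)
Daily solids removed = 1210.5 * 24 = 29052 g/day
Convert g to kg: 29052 / 1000 = 29.052 kg/day

29.052 kg/day


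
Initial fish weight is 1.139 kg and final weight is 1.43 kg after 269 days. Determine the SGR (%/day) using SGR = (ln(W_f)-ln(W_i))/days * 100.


ln(W_f) = ln(1.43) = 0.35767444
ln(W_i) = ln(1.139) = 0.13015068
ln(W_f) - ln(W_i) = 0.35767444 - 0.13015068 = 0.22752376
SGR = 0.22752376 / 269 * 100 = 0.0845813 %/day

0.0845813 %/day


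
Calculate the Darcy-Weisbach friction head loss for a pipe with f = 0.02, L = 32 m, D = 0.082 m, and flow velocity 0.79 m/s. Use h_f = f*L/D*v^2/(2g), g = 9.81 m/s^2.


v^2 = 0.79^2 = 0.6241 m^2/s^2
L/D = 32/0.082 = 390.2439
h_f = f*(L/D)*v^2/(2g) = 0.02 * 390.2439 * 0.6241 / 19.62 = 0.248268 m

0.248268 m


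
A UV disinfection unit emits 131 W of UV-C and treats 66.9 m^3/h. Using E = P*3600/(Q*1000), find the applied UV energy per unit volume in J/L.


Energy delivered per hour = 131 W * 3600 s = 471600 J/h
Volume treated per hour = 66.9 m^3/h * 1000 = 66900 L/h
dose = 471600 / 66900 = 7.04933 J/L

7.04933 J/L


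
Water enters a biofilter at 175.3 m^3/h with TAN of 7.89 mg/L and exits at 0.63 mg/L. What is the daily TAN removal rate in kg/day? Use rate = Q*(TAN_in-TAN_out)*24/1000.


Concentration drop: TAN_in - TAN_out = 7.89 - 0.63 = 7.26 mg/L
Hourly TAN removed = Q * dTAN = 175.3 m^3/h * 7.26 mg/L = 1272.678 g/h  (m^3/h * mg/L = g/h)
Daily TAN removed = 1272.678 * 24 = 30544.272 g/day
Convert to kg/day: 30544.272 / 1000 = 30.544272 kg/day

30.544272 kg/day


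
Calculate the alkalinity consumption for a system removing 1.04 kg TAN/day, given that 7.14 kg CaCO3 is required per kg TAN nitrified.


Alkalinity factor: 7.14 kg CaCO3 consumed per kg TAN nitrified
alk = 1.04 kg TAN * 7.14 = 7.4256 kg CaCO3/day

7.4256 kg CaCO3/day


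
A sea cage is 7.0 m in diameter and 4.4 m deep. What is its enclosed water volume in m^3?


r = d/2 = 7.0/2 = 3.5 m
Base area = pi*r^2 = pi*3.5^2 = 38.48451 m^2
Volume = 38.48451 * 4.4 = 169.332 m^3

169.332 m^3


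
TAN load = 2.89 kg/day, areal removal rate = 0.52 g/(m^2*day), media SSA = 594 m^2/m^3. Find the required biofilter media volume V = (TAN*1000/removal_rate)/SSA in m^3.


A = 2.89*1000 / 0.52 = 5557.6923 m^2
V = 5557.6923 / 594 = 9.35638

9.35638 m^3


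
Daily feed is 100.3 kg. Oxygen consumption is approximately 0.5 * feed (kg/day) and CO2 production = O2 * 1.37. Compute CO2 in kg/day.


O2 = 100.3 * 0.5 = 50.15
CO2 = 50.15 * 1.37 = 68.7055

68.7055 kg/day


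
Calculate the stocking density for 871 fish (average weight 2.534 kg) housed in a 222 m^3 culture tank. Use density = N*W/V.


Total biomass = 871 fish * 2.534 kg = 2207.114 kg
Density = total biomass / volume = 2207.114 / 222 = 9.94195 kg/m^3

9.94195 kg/m^3


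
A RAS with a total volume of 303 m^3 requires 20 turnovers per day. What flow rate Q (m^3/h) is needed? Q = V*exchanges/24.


Daily recirculation volume = 303 m^3 * 20 = 6060 m^3/day
Flow rate Q = daily volume / 24 h = 6060 / 24 = 252.5 m^3/h

252.5 m^3/h


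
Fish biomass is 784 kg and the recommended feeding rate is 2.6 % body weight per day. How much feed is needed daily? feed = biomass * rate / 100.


Feeding rate fraction = 2.6% / 100 = 0.026
Daily feed = 784 kg * 0.026 = 20.384 kg/day

20.384 kg/day


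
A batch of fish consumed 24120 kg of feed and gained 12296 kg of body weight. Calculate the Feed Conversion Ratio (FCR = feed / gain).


FCR = feed consumed / weight gained
FCR = 24120 kg / 12296 kg = 1.96161

1.96161


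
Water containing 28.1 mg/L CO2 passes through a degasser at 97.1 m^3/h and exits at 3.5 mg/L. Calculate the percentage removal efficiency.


CO2_out / CO2_in = 3.5 / 28.1 = 0.12455516
Fraction remaining = 0.12455516
efficiency = (1 - 0.12455516) * 100 = 87.5445 %

87.5445 %


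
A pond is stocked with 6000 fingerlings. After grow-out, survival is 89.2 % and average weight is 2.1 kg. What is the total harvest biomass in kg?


Survivors = 6000 * 89.2/100 = 5352 fish
Harvest biomass = survivors * W_f = 5352 * 2.1 = 11239.2 kg

11239.2 kg


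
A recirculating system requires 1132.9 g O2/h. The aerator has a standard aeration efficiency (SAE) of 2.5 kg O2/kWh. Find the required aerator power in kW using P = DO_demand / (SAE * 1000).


SAE in g O2/kWh = 2.5 * 1000 = 2500 g/kWh
P = DO_demand / SAE_g = 1132.9 / 2500 = 0.45316 kW

0.45316 kW


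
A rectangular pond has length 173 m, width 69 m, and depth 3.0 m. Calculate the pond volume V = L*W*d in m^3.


Base area = L * W = 173 * 69 = 11937 m^2
Volume = area * depth = 11937 * 3.0 = 35811 m^3

35811 m^3


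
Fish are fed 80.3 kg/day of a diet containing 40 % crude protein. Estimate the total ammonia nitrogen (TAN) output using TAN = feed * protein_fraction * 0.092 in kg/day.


Protein in feed = 80.3 * 40/100 = 32.12 kg/day
TAN = protein * 0.092 = 32.12 * 0.092 = 2.95504 kg/day

2.95504 kg/day


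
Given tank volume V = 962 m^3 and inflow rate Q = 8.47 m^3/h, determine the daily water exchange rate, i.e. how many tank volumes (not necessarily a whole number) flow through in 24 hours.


Daily flow volume = 8.47 m^3/h * 24 h = 203.28 m^3/day
Exchanges = daily flow / tank volume = 203.28 / 962 = 0.21131 exchanges/day

0.21131 exchanges/day


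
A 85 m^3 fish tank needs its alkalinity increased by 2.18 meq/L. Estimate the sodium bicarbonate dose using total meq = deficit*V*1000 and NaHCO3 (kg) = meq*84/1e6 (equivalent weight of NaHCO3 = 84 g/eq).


Tank volume in L = 85 m^3 * 1000 = 85000 L
Total meq required = 2.18 meq/L * 85000 L = 185300 meq
NaHCO3 mass = 185300 meq * 84 mg/meq / 1e6 = 15.5652 kg

15.5652 kg


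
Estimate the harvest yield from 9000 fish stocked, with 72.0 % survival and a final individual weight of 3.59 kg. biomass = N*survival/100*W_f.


Survivors = 9000 * 72.0/100 = 6480 fish
Harvest biomass = survivors * W_f = 6480 * 3.59 = 23263.2 kg

23263.2 kg


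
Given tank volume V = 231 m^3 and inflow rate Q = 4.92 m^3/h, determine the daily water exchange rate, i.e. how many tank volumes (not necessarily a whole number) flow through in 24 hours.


Daily flow volume = 4.92 m^3/h * 24 h = 118.08 m^3/day
Exchanges = daily flow / tank volume = 118.08 / 231 = 0.511169 exchanges/day

0.511169 exchanges/day


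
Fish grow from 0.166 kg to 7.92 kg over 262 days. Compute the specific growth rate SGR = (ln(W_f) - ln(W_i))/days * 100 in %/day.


ln(W_f) = ln(7.92) = 2.0693912
ln(W_i) = ln(0.166) = -1.7957675
ln(W_f) - ln(W_i) = 2.0693912 - -1.7957675 = 3.8651587
SGR = 3.8651587 / 262 * 100 = 1.47525 %/day

1.47525 %/day


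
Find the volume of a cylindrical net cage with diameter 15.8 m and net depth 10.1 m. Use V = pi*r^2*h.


r = d/2 = 15.8/2 = 7.9 m
Base area = pi*r^2 = pi*7.9^2 = 196.0668 m^2
Volume = 196.0668 * 10.1 = 1980.27 m^3

1980.27 m^3


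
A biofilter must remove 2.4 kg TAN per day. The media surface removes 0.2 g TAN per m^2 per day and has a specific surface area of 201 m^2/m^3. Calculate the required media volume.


A = 2.4*1000 / 0.2 = 12000 m^2
V = 12000 / 201 = 59.7015

59.7015 m^3


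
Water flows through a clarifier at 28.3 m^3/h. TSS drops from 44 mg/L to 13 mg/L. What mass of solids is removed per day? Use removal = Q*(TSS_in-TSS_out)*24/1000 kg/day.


Concentration drop: TSS_in - TSS_out = 44 - 13 = 31 mg/L
Hourly solids removed = Q * dTSS = 28.3 m^3/h * 31 mg/L = 877.3 g/h  (m^3/h * mg/L = g/h)
Daily solids removed = 877.3 * 24 = 21055.2 g/day
Convert g to kg: 21055.2 / 1000 = 21.0552 kg/day

21.0552 kg/day


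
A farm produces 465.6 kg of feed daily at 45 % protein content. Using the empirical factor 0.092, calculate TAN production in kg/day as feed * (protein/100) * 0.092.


Protein in feed = 465.6 * 45/100 = 209.52 kg/day
TAN = protein * 0.092 = 209.52 * 0.092 = 19.27584 kg/day

19.27584 kg/day


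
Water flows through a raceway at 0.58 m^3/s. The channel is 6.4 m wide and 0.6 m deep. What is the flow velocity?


Cross-sectional area = W * d = 6.4 * 0.6 = 3.84 m^2
Velocity = Q / A = 0.58 / 3.84 = 0.151042 m/s

0.151042 m/s


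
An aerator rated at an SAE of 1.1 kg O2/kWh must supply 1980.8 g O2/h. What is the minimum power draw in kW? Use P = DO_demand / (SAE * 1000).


SAE in g O2/kWh = 1.1 * 1000 = 1100 g/kWh
P = DO_demand / SAE_g = 1980.8 / 1100 = 1.80073 kW

1.80073 kW


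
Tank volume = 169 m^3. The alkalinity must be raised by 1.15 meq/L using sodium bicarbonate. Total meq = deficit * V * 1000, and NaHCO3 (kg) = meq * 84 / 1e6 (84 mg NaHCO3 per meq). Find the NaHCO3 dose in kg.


Tank volume in L = 169 m^3 * 1000 = 169000 L
Total meq required = 1.15 meq/L * 169000 L = 194350 meq
NaHCO3 mass = 194350 meq * 84 mg/meq / 1e6 = 16.3254 kg

16.3254 kg


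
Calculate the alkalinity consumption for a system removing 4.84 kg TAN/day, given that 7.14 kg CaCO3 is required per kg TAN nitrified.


Alkalinity factor: 7.14 kg CaCO3 consumed per kg TAN nitrified
alk = 4.84 kg TAN * 7.14 = 34.5576 kg CaCO3/day

34.5576 kg CaCO3/day


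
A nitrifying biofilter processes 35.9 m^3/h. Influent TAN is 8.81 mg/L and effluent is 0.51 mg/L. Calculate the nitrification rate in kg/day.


Concentration drop: TAN_in - TAN_out = 8.81 - 0.51 = 8.3 mg/L
Hourly TAN removed = Q * dTAN = 35.9 m^3/h * 8.3 mg/L = 297.97 g/h  (m^3/h * mg/L = g/h)
Daily TAN removed = 297.97 * 24 = 7151.28 g/day
Convert to kg/day: 7151.28 / 1000 = 7.15128 kg/day

7.15128 kg/day


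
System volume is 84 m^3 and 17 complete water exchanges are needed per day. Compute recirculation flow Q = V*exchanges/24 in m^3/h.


Daily recirculation volume = 84 m^3 * 17 = 1428 m^3/day
Flow rate Q = daily volume / 24 h = 1428 / 24 = 59.5 m^3/h

59.5 m^3/h


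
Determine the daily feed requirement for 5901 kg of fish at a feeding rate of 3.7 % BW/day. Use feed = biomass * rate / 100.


Feeding rate fraction = 3.7% / 100 = 0.037
Daily feed = 5901 kg * 0.037 = 218.337 kg/day

218.337 kg/day


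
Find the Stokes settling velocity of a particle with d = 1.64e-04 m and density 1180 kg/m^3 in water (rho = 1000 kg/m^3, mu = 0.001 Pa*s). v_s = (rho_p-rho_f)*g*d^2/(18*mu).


Density difference: rho_p - rho_f = 1180 - 1000 = 180 kg/m^3
d^2 = (1.64e-04)^2 = 2.6896e-08 m^2
Numerator = (rho_p - rho_f) * g * d^2 = 180 * 9.81 * 2.6896e-08 = 4.7492957e-05
Denominator = 18 * mu = 18 * 0.001 = 0.018
v_s = 4.7492957e-05 / 0.018 = 0.0026385 m/s
Check: Re = rho_f * v_s * d / mu = 1000 * 0.0026385 * 1.64e-04 / 0.001 = 0.433 < 1, so Stokes' law applies.

0.0026385 m/s


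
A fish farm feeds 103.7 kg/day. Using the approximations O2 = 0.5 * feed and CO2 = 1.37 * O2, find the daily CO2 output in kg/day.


O2 = 103.7 * 0.5 = 51.85
CO2 = 51.85 * 1.37 = 71.0345

71.0345 kg/day


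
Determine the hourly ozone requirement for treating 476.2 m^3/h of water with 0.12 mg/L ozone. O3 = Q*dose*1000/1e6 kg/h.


O3 demand (mg/h) = Q * dose * 1000 = 476.2 * 0.12 * 1000 = 57144 mg/h
Convert mg to kg: 57144 / 1e6 = 0.057144 kg/h

0.057144 kg/h


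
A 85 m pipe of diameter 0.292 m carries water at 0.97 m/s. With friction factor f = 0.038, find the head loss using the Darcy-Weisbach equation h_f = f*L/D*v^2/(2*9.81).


v^2 = 0.97^2 = 0.9409 m^2/s^2
L/D = 85/0.292 = 291.09589
h_f = f*(L/D)*v^2/(2g) = 0.038 * 291.09589 * 0.9409 / 19.62 = 0.530474 m

0.530474 m


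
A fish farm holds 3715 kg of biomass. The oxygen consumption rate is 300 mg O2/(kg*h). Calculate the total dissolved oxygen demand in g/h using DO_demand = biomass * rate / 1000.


Total O2 consumption (mg/h) = 3715 kg * 300 mg/(kg*h) = 1114500 mg/h
Convert to g/h: 1114500 / 1000 = 1114.5 g/h

1114.5 g/h


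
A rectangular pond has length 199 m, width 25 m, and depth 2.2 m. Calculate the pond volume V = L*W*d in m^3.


Base area = L * W = 199 * 25 = 4975 m^2
Volume = area * depth = 4975 * 2.2 = 10945 m^3

10945 m^3


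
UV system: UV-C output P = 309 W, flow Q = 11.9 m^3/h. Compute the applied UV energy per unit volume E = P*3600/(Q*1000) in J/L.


Energy delivered per hour = 309 W * 3600 s = 1112400 J/h
Volume treated per hour = 11.9 m^3/h * 1000 = 11900 L/h
dose = 1112400 / 11900 = 93.479 J/L

93.479 J/L


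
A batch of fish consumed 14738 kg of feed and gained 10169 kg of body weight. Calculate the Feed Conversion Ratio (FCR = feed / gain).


FCR = feed consumed / weight gained
FCR = 14738 kg / 10169 kg = 1.44931

1.44931


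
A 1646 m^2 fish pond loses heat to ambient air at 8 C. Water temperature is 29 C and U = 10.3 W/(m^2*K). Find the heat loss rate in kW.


Temperature difference dT = 29 - 8 = 21 K
Heat loss (W) = U * A * dT = 10.3 * 1646 * 21 = 356029.8 W
Convert to kW: 356029.8 / 1000 = 356.0298 kW

356.0298 kW


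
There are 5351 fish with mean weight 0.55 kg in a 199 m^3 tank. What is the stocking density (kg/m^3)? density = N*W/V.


Total biomass = 5351 fish * 0.55 kg = 2943.05 kg
Density = total biomass / volume = 2943.05 / 199 = 14.7892 kg/m^3

14.7892 kg/m^3


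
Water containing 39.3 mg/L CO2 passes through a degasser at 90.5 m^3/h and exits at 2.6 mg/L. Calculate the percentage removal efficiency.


CO2_out / CO2_in = 2.6 / 39.3 = 0.066157761
Fraction remaining = 0.066157761
efficiency = (1 - 0.066157761) * 100 = 93.3842 %

93.3842 %


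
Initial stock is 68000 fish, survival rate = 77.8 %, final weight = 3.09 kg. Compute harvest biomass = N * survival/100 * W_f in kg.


Survivors = 68000 * 77.8/100 = 52904 fish
Harvest biomass = survivors * W_f = 52904 * 3.09 = 163473.36 kg

163473.36 kg


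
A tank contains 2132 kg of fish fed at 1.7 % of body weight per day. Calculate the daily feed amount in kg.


Feeding rate fraction = 1.7% / 100 = 0.017
Daily feed = 2132 kg * 0.017 = 36.244 kg/day

36.244 kg/day


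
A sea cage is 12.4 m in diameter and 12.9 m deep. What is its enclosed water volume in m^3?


r = d/2 = 12.4/2 = 6.2 m
Base area = pi*r^2 = pi*6.2^2 = 120.76282 m^2
Volume = 120.76282 * 12.9 = 1557.84 m^3

1557.84 m^3


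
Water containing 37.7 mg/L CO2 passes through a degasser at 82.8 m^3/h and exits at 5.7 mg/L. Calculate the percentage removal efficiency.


CO2_out / CO2_in = 5.7 / 37.7 = 0.15119363
Fraction remaining = 0.15119363
efficiency = (1 - 0.15119363) * 100 = 84.8806 %

84.8806 %


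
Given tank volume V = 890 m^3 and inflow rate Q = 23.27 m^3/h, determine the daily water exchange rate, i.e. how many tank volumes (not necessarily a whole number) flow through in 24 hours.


Daily flow volume = 23.27 m^3/h * 24 h = 558.48 m^3/day
Exchanges = daily flow / tank volume = 558.48 / 890 = 0.627506 exchanges/day

0.627506 exchanges/day


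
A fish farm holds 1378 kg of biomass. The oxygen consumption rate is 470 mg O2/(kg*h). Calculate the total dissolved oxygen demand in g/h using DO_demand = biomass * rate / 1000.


Total O2 consumption (mg/h) = 1378 kg * 470 mg/(kg*h) = 647660 mg/h
Convert to g/h: 647660 / 1000 = 647.66 g/h

647.66 g/h


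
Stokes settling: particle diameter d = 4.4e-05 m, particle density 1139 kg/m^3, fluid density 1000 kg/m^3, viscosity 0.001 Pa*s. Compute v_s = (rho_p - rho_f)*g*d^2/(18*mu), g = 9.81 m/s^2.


Density difference: rho_p - rho_f = 1139 - 1000 = 139 kg/m^3
d^2 = (4.4e-05)^2 = 1.936e-09 m^2
Numerator = (rho_p - rho_f) * g * d^2 = 139 * 9.81 * 1.936e-09 = 2.6399102e-06
Denominator = 18 * mu = 18 * 0.001 = 0.018
v_s = 2.6399102e-06 / 0.018 = 1.46662e-04 m/s
Check: Re = rho_f * v_s * d / mu = 1000 * 1.46662e-04 * 4.4e-05 / 0.001 = 0.00645 < 1, so Stokes' law applies.

1.46662e-04 m/s


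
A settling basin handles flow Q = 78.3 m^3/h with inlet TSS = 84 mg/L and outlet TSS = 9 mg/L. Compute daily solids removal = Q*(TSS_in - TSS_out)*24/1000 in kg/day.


Concentration drop: TSS_in - TSS_out = 84 - 9 = 75 mg/L
Hourly solids removed = Q * dTSS = 78.3 m^3/h * 75 mg/L = 5872.5 g/h  (m^3/h * mg/L = g/h)
Daily solids removed = 5872.5 * 24 = 140940 g/day
Convert g to kg: 140940 / 1000 = 140.94 kg/day

140.94 kg/day


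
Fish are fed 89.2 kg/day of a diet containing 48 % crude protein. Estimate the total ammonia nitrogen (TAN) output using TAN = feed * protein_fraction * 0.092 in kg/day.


Protein in feed = 89.2 * 48/100 = 42.816 kg/day
TAN = protein * 0.092 = 42.816 * 0.092 = 3.939072 kg/day

3.939072 kg/day


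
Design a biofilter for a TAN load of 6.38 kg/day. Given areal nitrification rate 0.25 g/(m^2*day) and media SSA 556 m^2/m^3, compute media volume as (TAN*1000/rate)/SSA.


A = 6.38*1000 / 0.25 = 25520 m^2
V = 25520 / 556 = 45.8993

45.8993 m^3


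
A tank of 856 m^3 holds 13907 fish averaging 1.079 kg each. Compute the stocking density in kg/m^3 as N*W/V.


Total biomass = 13907 fish * 1.079 kg = 15005.653 kg
Density = total biomass / volume = 15005.653 / 856 = 17.53 kg/m^3

17.53 kg/m^3


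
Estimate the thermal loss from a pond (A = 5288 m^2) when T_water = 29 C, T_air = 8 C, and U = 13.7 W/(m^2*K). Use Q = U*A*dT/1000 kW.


Temperature difference dT = 29 - 8 = 21 K
Heat loss (W) = U * A * dT = 13.7 * 5288 * 21 = 1521357.6 W
Convert to kW: 1521357.6 / 1000 = 1521.3576 kW

1521.3576 kW


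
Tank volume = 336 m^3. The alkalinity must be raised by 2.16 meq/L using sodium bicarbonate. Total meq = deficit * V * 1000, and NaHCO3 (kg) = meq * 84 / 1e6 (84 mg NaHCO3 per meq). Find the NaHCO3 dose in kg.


Tank volume in L = 336 m^3 * 1000 = 336000 L
Total meq required = 2.16 meq/L * 336000 L = 725760 meq
NaHCO3 mass = 725760 meq * 84 mg/meq / 1e6 = 60.9638 kg

60.9638 kg


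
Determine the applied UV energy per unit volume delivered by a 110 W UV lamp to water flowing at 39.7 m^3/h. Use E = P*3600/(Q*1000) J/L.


Energy delivered per hour = 110 W * 3600 s = 396000 J/h
Volume treated per hour = 39.7 m^3/h * 1000 = 39700 L/h
dose = 396000 / 39700 = 9.97481 J/L

9.97481 J/L


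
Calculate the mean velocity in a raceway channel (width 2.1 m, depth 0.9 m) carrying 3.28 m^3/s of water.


Cross-sectional area = W * d = 2.1 * 0.9 = 1.89 m^2
Velocity = Q / A = 3.28 / 1.89 = 1.73545 m/s

1.73545 m/s


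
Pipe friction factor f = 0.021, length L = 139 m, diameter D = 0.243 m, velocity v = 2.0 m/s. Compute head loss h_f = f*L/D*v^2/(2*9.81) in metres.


v^2 = 2.0^2 = 4 m^2/s^2
L/D = 139/0.243 = 572.01646
h_f = f*(L/D)*v^2/(2g) = 0.021 * 572.01646 * 4 / 19.62 = 2.449 m

2.449 m


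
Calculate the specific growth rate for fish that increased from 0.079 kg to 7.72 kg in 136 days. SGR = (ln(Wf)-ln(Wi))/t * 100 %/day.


ln(W_f) = ln(7.72) = 2.0438144
ln(W_i) = ln(0.079) = -2.5383074
ln(W_f) - ln(W_i) = 2.0438144 - -2.5383074 = 4.5821218
SGR = 4.5821218 / 136 * 100 = 3.36921 %/day

3.36921 %/day


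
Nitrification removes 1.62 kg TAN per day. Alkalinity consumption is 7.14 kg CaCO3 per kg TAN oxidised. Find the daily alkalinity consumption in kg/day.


Alkalinity factor: 7.14 kg CaCO3 consumed per kg TAN nitrified
alk = 1.62 kg TAN * 7.14 = 11.5668 kg CaCO3/day

11.5668 kg CaCO3/day


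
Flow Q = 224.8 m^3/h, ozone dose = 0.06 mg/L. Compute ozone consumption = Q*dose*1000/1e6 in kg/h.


O3 demand (mg/h) = Q * dose * 1000 = 224.8 * 0.06 * 1000 = 13488 mg/h
Convert mg to kg: 13488 / 1e6 = 0.013488 kg/h

0.013488 kg/h


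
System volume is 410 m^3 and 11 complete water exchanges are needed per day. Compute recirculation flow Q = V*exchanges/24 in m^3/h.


Daily recirculation volume = 410 m^3 * 11 = 4510 m^3/day
Flow rate Q = daily volume / 24 h = 4510 / 24 = 187.917 m^3/h

187.917 m^3/h


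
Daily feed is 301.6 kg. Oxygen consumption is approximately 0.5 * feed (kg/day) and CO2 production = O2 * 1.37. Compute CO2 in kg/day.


O2 = 301.6 * 0.5 = 150.8
CO2 = 150.8 * 1.37 = 206.596

206.596 kg/day


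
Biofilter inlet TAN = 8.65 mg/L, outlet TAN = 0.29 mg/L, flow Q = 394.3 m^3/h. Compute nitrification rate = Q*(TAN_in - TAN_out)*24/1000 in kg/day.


Concentration drop: TAN_in - TAN_out = 8.65 - 0.29 = 8.36 mg/L
Hourly TAN removed = Q * dTAN = 394.3 m^3/h * 8.36 mg/L = 3296.348 g/h  (m^3/h * mg/L = g/h)
Daily TAN removed = 3296.348 * 24 = 79112.352 g/day
Convert to kg/day: 79112.352 / 1000 = 79.112352 kg/day

79.112352 kg/day


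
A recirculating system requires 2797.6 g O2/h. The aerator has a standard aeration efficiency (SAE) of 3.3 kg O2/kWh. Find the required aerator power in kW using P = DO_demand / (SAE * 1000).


SAE in g O2/kWh = 3.3 * 1000 = 3300 g/kWh
P = DO_demand / SAE_g = 2797.6 / 3300 = 0.847758 kW

0.847758 kW


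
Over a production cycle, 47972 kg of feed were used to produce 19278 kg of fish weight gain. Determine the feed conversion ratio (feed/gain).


FCR = feed consumed / weight gained
FCR = 47972 kg / 19278 kg = 2.48843

2.48843


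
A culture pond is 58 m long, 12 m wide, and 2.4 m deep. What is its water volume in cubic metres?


Base area = L * W = 58 * 12 = 696 m^2
Volume = area * depth = 696 * 2.4 = 1670.4 m^3

1670.4 m^3


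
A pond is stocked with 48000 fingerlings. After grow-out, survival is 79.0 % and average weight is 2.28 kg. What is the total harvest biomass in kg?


Survivors = 48000 * 79.0/100 = 37920 fish
Harvest biomass = survivors * W_f = 37920 * 2.28 = 86457.6 kg

86457.6 kg


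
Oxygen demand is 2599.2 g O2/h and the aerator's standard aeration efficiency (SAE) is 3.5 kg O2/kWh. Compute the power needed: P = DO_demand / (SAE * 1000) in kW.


SAE in g O2/kWh = 3.5 * 1000 = 3500 g/kWh
P = DO_demand / SAE_g = 2599.2 / 3500 = 0.742629 kW

0.742629 kW


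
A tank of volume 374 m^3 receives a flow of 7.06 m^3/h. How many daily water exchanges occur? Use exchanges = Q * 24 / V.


Daily flow volume = 7.06 m^3/h * 24 h = 169.44 m^3/day
Exchanges = daily flow / tank volume = 169.44 / 374 = 0.453048 exchanges/day

0.453048 exchanges/day


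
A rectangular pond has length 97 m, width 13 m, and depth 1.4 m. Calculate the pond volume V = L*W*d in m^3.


Base area = L * W = 97 * 13 = 1261 m^2
Volume = area * depth = 1261 * 1.4 = 1765.4 m^3

1765.4 m^3


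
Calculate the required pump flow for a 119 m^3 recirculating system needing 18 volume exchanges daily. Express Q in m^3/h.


Daily recirculation volume = 119 m^3 * 18 = 2142 m^3/day
Flow rate Q = daily volume / 24 h = 2142 / 24 = 89.25 m^3/h

89.25 m^3/h


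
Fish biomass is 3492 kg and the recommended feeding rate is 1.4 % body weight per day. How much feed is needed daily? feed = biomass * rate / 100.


Feeding rate fraction = 1.4% / 100 = 0.014
Daily feed = 3492 kg * 0.014 = 48.888 kg/day

48.888 kg/day


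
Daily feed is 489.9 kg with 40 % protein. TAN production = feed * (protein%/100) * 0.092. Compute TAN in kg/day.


Protein in feed = 489.9 * 40/100 = 195.96 kg/day
TAN = protein * 0.092 = 195.96 * 0.092 = 18.02832 kg/day

18.02832 kg/day


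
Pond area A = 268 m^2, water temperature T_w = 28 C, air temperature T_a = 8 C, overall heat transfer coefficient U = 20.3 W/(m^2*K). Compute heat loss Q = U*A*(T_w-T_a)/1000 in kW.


Temperature difference dT = 28 - 8 = 20 K
Heat loss (W) = U * A * dT = 20.3 * 268 * 20 = 108808 W
Convert to kW: 108808 / 1000 = 108.808 kW

108.808 kW


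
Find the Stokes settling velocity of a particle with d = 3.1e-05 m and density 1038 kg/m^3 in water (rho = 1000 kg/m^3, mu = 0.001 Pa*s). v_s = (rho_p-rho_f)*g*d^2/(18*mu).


Density difference: rho_p - rho_f = 1038 - 1000 = 38 kg/m^3
d^2 = (3.1e-05)^2 = 9.61e-10 m^2
Numerator = (rho_p - rho_f) * g * d^2 = 38 * 9.81 * 9.61e-10 = 3.5824158e-07
Denominator = 18 * mu = 18 * 0.001 = 0.018
v_s = 3.5824158e-07 / 0.018 = 1.99023e-05 m/s
Check: Re = rho_f * v_s * d / mu = 1000 * 1.99023e-05 * 3.1e-05 / 0.001 = 6.17e-04 < 1, so Stokes' law applies.

1.99023e-05 m/s


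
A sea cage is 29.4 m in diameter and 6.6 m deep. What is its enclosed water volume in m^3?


r = d/2 = 29.4/2 = 14.7 m
Base area = pi*r^2 = pi*14.7^2 = 678.86676 m^2
Volume = 678.86676 * 6.6 = 4480.52 m^3

4480.52 m^3


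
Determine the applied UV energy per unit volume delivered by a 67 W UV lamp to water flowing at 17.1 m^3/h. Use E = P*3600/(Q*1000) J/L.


Energy delivered per hour = 67 W * 3600 s = 241200 J/h
Volume treated per hour = 17.1 m^3/h * 1000 = 17100 L/h
dose = 241200 / 17100 = 14.1053 J/L

14.1053 J/L


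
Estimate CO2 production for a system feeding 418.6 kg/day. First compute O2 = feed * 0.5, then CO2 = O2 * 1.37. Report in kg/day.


O2 = 418.6 * 0.5 = 209.3
CO2 = 209.3 * 1.37 = 286.741

286.741 kg/day


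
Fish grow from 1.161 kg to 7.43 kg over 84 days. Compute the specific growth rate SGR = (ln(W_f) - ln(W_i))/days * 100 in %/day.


ln(W_f) = ln(7.43) = 2.0055259
ln(W_i) = ln(1.161) = 0.1492817
ln(W_f) - ln(W_i) = 2.0055259 - 0.1492817 = 1.8562442
SGR = 1.8562442 / 84 * 100 = 2.20981 %/day

2.20981 %/day


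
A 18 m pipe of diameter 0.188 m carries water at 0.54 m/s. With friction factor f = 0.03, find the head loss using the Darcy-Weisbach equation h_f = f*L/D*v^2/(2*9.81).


v^2 = 0.54^2 = 0.2916 m^2/s^2
L/D = 18/0.188 = 95.744681
h_f = f*(L/D)*v^2/(2g) = 0.03 * 95.744681 * 0.2916 / 19.62 = 0.0426898 m

0.0426898 m


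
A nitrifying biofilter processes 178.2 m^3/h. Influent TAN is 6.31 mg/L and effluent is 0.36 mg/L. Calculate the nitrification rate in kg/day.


Concentration drop: TAN_in - TAN_out = 6.31 - 0.36 = 5.95 mg/L
Hourly TAN removed = Q * dTAN = 178.2 m^3/h * 5.95 mg/L = 1060.29 g/h  (m^3/h * mg/L = g/h)
Daily TAN removed = 1060.29 * 24 = 25446.96 g/day
Convert to kg/day: 25446.96 / 1000 = 25.44696 kg/day

25.44696 kg/day


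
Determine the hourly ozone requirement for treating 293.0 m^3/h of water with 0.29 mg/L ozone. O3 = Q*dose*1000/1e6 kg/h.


O3 demand (mg/h) = Q * dose * 1000 = 293.0 * 0.29 * 1000 = 84970 mg/h
Convert mg to kg: 84970 / 1e6 = 0.08497 kg/h

0.08497 kg/h


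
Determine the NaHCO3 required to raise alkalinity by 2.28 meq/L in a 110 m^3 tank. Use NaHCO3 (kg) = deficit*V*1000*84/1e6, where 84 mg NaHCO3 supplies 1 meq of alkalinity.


Tank volume in L = 110 m^3 * 1000 = 110000 L
Total meq required = 2.28 meq/L * 110000 L = 250800 meq
NaHCO3 mass = 250800 meq * 84 mg/meq / 1e6 = 21.0672 kg

21.0672 kg


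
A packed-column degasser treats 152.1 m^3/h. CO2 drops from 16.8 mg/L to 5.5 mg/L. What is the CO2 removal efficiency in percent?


CO2_out / CO2_in = 5.5 / 16.8 = 0.32738095
Fraction remaining = 0.32738095
efficiency = (1 - 0.32738095) * 100 = 67.2619 %

67.2619 %


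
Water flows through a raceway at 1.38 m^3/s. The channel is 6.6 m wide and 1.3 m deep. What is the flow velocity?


Cross-sectional area = W * d = 6.6 * 1.3 = 8.58 m^2
Velocity = Q / A = 1.38 / 8.58 = 0.160839 m/s

0.160839 m/s


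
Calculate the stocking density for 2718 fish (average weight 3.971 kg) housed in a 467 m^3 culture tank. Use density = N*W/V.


Total biomass = 2718 fish * 3.971 kg = 10793.178 kg
Density = total biomass / volume = 10793.178 / 467 = 23.1117 kg/m^3

23.1117 kg/m^3


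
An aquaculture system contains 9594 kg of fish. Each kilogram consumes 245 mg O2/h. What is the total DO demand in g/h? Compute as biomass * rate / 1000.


Total O2 consumption (mg/h) = 9594 kg * 245 mg/(kg*h) = 2350530 mg/h
Convert to g/h: 2350530 / 1000 = 2350.53 g/h

2350.53 g/h


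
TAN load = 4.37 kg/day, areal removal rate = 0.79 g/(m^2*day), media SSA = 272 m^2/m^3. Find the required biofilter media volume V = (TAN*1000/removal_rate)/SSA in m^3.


A = 4.37*1000 / 0.79 = 5531.6456 m^2
V = 5531.6456 / 272 = 20.3369

20.3369 m^3


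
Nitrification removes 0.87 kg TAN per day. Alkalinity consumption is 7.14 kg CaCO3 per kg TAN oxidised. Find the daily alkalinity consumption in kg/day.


Alkalinity factor: 7.14 kg CaCO3 consumed per kg TAN nitrified
alk = 0.87 kg TAN * 7.14 = 6.2118 kg CaCO3/day

6.2118 kg CaCO3/day


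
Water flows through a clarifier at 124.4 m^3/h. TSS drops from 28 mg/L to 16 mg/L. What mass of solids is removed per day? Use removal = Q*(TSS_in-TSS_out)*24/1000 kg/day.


Concentration drop: TSS_in - TSS_out = 28 - 16 = 12 mg/L
Hourly solids removed = Q * dTSS = 124.4 m^3/h * 12 mg/L = 1492.8 g/h  (m^3/h * mg/L = g/h)
Daily solids removed = 1492.8 * 24 = 35827.2 g/day
Convert g to kg: 35827.2 / 1000 = 35.8272 kg/day

35.8272 kg/day


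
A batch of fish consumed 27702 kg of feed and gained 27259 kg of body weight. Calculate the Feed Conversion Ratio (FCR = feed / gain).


FCR = feed consumed / weight gained
FCR = 27702 kg / 27259 kg = 1.01625

1.01625


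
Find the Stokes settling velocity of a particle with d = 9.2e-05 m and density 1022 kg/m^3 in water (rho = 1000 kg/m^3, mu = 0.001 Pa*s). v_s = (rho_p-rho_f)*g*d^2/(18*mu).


Density difference: rho_p - rho_f = 1022 - 1000 = 22 kg/m^3
d^2 = (9.2e-05)^2 = 8.464e-09 m^2
Numerator = (rho_p - rho_f) * g * d^2 = 22 * 9.81 * 8.464e-09 = 1.8267005e-06
Denominator = 18 * mu = 18 * 0.001 = 0.018
v_s = 1.8267005e-06 / 0.018 = 1.01483e-04 m/s
Check: Re = rho_f * v_s * d / mu = 1000 * 1.01483e-04 * 9.2e-05 / 0.001 = 0.00934 < 1, so Stokes' law applies.

1.01483e-04 m/s


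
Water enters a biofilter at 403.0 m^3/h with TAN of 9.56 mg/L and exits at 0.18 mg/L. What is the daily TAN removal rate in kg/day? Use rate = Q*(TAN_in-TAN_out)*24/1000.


Concentration drop: TAN_in - TAN_out = 9.56 - 0.18 = 9.38 mg/L
Hourly TAN removed = Q * dTAN = 403.0 m^3/h * 9.38 mg/L = 3780.14 g/h  (m^3/h * mg/L = g/h)
Daily TAN removed = 3780.14 * 24 = 90723.36 g/day
Convert to kg/day: 90723.36 / 1000 = 90.72336 kg/day

90.72336 kg/day


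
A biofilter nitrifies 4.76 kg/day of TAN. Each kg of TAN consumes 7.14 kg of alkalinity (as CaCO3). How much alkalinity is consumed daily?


Alkalinity factor: 7.14 kg CaCO3 consumed per kg TAN nitrified
alk = 4.76 kg TAN * 7.14 = 33.9864 kg CaCO3/day

33.9864 kg CaCO3/day


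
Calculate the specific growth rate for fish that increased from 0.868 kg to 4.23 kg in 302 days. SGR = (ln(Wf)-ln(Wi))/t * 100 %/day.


ln(W_f) = ln(4.23) = 1.442202
ln(W_i) = ln(0.868) = -0.14156356
ln(W_f) - ln(W_i) = 1.442202 - -0.14156356 = 1.5837656
SGR = 1.5837656 / 302 * 100 = 0.524426 %/day

0.524426 %/day


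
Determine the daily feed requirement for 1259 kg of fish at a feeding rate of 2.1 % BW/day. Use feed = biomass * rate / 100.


Feeding rate fraction = 2.1% / 100 = 0.021
Daily feed = 1259 kg * 0.021 = 26.439 kg/day

26.439 kg/day


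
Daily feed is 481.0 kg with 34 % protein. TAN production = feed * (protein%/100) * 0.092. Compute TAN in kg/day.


Protein in feed = 481.0 * 34/100 = 163.54 kg/day
TAN = protein * 0.092 = 163.54 * 0.092 = 15.04568 kg/day

15.04568 kg/day


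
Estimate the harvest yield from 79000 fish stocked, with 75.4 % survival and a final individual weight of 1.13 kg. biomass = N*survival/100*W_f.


Survivors = 79000 * 75.4/100 = 59566 fish
Harvest biomass = survivors * W_f = 59566 * 1.13 = 67309.58 kg

67309.58 kg


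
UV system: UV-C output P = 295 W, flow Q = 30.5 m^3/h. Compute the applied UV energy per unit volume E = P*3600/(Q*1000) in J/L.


Energy delivered per hour = 295 W * 3600 s = 1062000 J/h
Volume treated per hour = 30.5 m^3/h * 1000 = 30500 L/h
dose = 1062000 / 30500 = 34.8197 J/L

34.8197 J/L


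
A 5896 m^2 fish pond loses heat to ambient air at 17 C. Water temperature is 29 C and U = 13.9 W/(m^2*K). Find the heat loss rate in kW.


Temperature difference dT = 29 - 17 = 12 K
Heat loss (W) = U * A * dT = 13.9 * 5896 * 12 = 983452.8 W
Convert to kW: 983452.8 / 1000 = 983.4528 kW

983.4528 kW


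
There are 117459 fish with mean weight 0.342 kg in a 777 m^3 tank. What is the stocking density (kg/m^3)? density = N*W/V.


Total biomass = 117459 fish * 0.342 kg = 40170.978 kg
Density = total biomass / volume = 40170.978 / 777 = 51.7001 kg/m^3

51.7001 kg/m^3


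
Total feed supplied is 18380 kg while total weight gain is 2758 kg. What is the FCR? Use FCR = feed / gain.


FCR = feed consumed / weight gained
FCR = 18380 kg / 2758 kg = 6.66425

6.66425


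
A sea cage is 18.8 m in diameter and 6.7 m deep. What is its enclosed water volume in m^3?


r = d/2 = 18.8/2 = 9.4 m
Base area = pi*r^2 = pi*9.4^2 = 277.59113 m^2
Volume = 277.59113 * 6.7 = 1859.86 m^3

1859.86 m^3


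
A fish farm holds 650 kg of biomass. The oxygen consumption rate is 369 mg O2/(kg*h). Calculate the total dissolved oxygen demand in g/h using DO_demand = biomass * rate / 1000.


Total O2 consumption (mg/h) = 650 kg * 369 mg/(kg*h) = 239850 mg/h
Convert to g/h: 239850 / 1000 = 239.85 g/h

239.85 g/h


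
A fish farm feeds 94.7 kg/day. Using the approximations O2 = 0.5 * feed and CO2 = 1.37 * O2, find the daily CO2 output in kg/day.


O2 = 94.7 * 0.5 = 47.35
CO2 = 47.35 * 1.37 = 64.8695

64.8695 kg/day


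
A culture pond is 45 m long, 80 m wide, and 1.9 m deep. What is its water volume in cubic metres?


Base area = L * W = 45 * 80 = 3600 m^2
Volume = area * depth = 3600 * 1.9 = 6840 m^3

6840 m^3


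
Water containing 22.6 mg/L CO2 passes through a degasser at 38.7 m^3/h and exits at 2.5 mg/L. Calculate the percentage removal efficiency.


CO2_out / CO2_in = 2.5 / 22.6 = 0.11061947
Fraction remaining = 0.11061947
efficiency = (1 - 0.11061947) * 100 = 88.9381 %

88.9381 %


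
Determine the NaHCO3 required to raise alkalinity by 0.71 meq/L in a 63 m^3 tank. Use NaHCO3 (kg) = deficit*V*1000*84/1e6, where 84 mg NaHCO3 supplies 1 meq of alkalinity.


Tank volume in L = 63 m^3 * 1000 = 63000 L
Total meq required = 0.71 meq/L * 63000 L = 44730 meq
NaHCO3 mass = 44730 meq * 84 mg/meq / 1e6 = 3.75732 kg

3.75732 kg


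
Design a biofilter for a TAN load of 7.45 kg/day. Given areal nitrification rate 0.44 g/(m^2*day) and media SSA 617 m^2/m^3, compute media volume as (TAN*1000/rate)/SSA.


A = 7.45*1000 / 0.44 = 16931.818 m^2
V = 16931.818 / 617 = 27.4422

27.4422 m^3


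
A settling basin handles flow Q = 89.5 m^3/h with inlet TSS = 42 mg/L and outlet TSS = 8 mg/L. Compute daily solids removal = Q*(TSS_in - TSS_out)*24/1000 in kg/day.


Concentration drop: TSS_in - TSS_out = 42 - 8 = 34 mg/L
Hourly solids removed = Q * dTSS = 89.5 m^3/h * 34 mg/L = 3043 g/h  (m^3/h * mg/L = g/h)
Daily solids removed = 3043 * 24 = 73032 g/day
Convert g to kg: 73032 / 1000 = 73.032 kg/day

73.032 kg/day


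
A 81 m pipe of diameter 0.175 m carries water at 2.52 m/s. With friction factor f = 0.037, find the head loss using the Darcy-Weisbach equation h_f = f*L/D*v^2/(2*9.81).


v^2 = 2.52^2 = 6.3504 m^2/s^2
L/D = 81/0.175 = 462.85714
h_f = f*(L/D)*v^2/(2g) = 0.037 * 462.85714 * 6.3504 / 19.62 = 5.54308 m

5.54308 m


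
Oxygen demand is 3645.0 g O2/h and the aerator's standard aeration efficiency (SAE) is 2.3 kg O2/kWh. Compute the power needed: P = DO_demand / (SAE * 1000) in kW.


SAE in g O2/kWh = 2.3 * 1000 = 2300 g/kWh
P = DO_demand / SAE_g = 3645.0 / 2300 = 1.58478 kW

1.58478 kW


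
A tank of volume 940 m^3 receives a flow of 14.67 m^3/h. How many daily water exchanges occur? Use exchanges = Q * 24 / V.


Daily flow volume = 14.67 m^3/h * 24 h = 352.08 m^3/day
Exchanges = daily flow / tank volume = 352.08 / 940 = 0.374553 exchanges/day

0.374553 exchanges/day


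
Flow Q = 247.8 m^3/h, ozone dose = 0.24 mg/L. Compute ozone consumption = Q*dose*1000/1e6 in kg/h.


O3 demand (mg/h) = Q * dose * 1000 = 247.8 * 0.24 * 1000 = 59472 mg/h
Convert mg to kg: 59472 / 1e6 = 0.059472 kg/h

0.059472 kg/h


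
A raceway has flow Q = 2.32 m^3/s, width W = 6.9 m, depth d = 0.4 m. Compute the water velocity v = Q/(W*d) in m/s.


Cross-sectional area = W * d = 6.9 * 0.4 = 2.76 m^2
Velocity = Q / A = 2.32 / 2.76 = 0.84058 m/s

0.84058 m/s


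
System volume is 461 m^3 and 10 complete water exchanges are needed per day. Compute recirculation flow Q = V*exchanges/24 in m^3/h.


Daily recirculation volume = 461 m^3 * 10 = 4610 m^3/day
Flow rate Q = daily volume / 24 h = 4610 / 24 = 192.083 m^3/h

192.083 m^3/h


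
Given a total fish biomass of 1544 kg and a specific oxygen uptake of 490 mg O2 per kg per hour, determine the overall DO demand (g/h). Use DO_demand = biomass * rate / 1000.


Total O2 consumption (mg/h) = 1544 kg * 490 mg/(kg*h) = 756560 mg/h
Convert to g/h: 756560 / 1000 = 756.56 g/h

756.56 g/h


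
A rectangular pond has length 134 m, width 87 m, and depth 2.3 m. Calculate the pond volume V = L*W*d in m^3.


Base area = L * W = 134 * 87 = 11658 m^2
Volume = area * depth = 11658 * 2.3 = 26813.4 m^3

26813.4 m^3


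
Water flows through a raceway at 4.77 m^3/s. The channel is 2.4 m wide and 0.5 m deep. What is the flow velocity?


Cross-sectional area = W * d = 2.4 * 0.5 = 1.2 m^2
Velocity = Q / A = 4.77 / 1.2 = 3.975 m/s

3.975 m/s


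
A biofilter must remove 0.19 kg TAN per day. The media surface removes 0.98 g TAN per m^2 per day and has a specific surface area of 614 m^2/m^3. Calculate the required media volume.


A = 0.19*1000 / 0.98 = 193.87755 m^2
V = 193.87755 / 614 = 0.315761

0.315761 m^3


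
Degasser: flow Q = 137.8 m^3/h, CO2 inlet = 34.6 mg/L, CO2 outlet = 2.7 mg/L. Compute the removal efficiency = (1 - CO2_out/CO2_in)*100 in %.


CO2_out / CO2_in = 2.7 / 34.6 = 0.078034682
Fraction remaining = 0.078034682
efficiency = (1 - 0.078034682) * 100 = 92.1965 %

92.1965 %


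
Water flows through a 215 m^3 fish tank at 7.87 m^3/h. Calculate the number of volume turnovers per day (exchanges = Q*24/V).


Daily flow volume = 7.87 m^3/h * 24 h = 188.88 m^3/day
Exchanges = daily flow / tank volume = 188.88 / 215 = 0.878512 exchanges/day

0.878512 exchanges/day


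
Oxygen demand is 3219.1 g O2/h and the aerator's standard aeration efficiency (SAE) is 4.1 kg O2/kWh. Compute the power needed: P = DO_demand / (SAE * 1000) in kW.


SAE in g O2/kWh = 4.1 * 1000 = 4100 g/kWh
P = DO_demand / SAE_g = 3219.1 / 4100 = 0.785146 kW

0.785146 kW


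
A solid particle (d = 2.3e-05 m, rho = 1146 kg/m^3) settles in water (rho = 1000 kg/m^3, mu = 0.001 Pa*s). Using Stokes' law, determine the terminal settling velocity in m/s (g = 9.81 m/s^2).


Density difference: rho_p - rho_f = 1146 - 1000 = 146 kg/m^3
d^2 = (2.3e-05)^2 = 5.29e-10 m^2
Numerator = (rho_p - rho_f) * g * d^2 = 146 * 9.81 * 5.29e-10 = 7.5766554e-07
Denominator = 18 * mu = 18 * 0.001 = 0.018
v_s = 7.5766554e-07 / 0.018 = 4.20925e-05 m/s
Check: Re = rho_f * v_s * d / mu = 1000 * 4.20925e-05 * 2.3e-05 / 0.001 = 9.68e-04 < 1, so Stokes' law applies.

4.20925e-05 m/s
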